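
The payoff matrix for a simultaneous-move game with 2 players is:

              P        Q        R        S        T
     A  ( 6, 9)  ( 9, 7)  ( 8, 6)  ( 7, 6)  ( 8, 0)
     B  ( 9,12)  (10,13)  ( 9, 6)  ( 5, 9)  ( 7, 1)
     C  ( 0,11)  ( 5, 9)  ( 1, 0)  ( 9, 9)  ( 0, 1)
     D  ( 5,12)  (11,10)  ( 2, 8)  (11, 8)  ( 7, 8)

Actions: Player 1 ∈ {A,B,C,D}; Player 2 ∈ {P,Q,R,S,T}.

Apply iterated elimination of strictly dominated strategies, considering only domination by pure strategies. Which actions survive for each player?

Survivors P1:{B,D} P2:{P,Q}

P1 drop C (D beats it: P:5>0 Q:11>5 R:2>1 S:11>9 T:7>0)
P2 drop R (P beats it: A:9>6 B:12>6 D:12>8)
P2 drop S (P beats it: A:9>6 B:12>9 D:12>8)
P2 drop T (P beats it: A:9>0 B:12>1 D:12>8)
P1 drop A (B beats it: P:9>6 Q:10>9)
P1→{B,D} P2→{P,Q}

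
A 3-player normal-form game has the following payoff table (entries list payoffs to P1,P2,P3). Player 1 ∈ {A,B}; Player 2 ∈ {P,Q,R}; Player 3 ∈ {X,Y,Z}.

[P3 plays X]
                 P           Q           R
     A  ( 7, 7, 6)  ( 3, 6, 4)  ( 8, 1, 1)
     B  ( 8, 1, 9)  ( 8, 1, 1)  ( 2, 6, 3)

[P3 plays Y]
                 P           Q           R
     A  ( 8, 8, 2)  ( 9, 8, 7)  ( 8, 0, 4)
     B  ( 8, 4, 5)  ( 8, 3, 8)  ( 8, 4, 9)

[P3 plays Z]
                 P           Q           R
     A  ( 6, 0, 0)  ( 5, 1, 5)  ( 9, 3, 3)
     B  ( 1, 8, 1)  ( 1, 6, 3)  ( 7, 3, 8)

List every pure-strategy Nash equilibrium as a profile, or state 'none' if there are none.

NE set: (A,Q,Y), (B,R,Y)

(A,P,X): not NE [P1→B gives 8>7]
(A,P,Y): not NE [P3→X gives 6>2]
(A,P,Z): not NE [P2→R gives 3>0; P3→X gives 6>0]
(A,Q,X): not NE [P1→B gives 8>3; P2→P gives 7>6; P3→Y gives 7>4]
(A,Q,Y): NE
(A,Q,Z): not NE [P2→R gives 3>1; P3→Y gives 7>5]
(A,R,X): not NE [P2→P gives 7>1; P3→Y gives 4>1]
(A,R,Y): not NE [P2→Q gives 8>0]
(A,R,Z): not NE [P3→Y gives 4>3]
(B,P,X): not NE [P2→R gives 6>1]
(B,P,Y): not NE [P3→X gives 9>5]
(B,P,Z): not NE [P1→A gives 6>1; P3→X gives 9>1]
(B,Q,X): not NE [P2→R gives 6>1; P3→Y gives 8>1]
(B,Q,Y): not NE [P1→A gives 9>8; P2→R gives 4>3]
(B,Q,Z): not NE [P1→A gives 5>1; P2→P gives 8>6; P3→Y gives 8>3]
(B,R,X): not NE [P1→A gives 8>2; P3→Y gives 9>3]
(B,R,Y): NE
(B,R,Z): not NE [P1→A gives 9>7; P2→P gives 8>3; P3→Y gives 9>8]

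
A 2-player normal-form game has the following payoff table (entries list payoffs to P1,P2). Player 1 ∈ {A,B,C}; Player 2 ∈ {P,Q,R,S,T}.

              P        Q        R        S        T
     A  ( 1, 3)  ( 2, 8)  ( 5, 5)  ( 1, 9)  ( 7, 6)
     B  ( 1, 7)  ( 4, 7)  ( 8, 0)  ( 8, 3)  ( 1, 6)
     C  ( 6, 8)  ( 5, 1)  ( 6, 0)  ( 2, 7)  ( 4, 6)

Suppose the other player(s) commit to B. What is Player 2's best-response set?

u_2(P vs B) = 7
u_2(Q vs B) = 7
u_2(R vs B) = 0
u_2(S vs B) = 3
u_2(T vs B) = 6
max payoff 7 at {P,Q}

BR_2 = {P,Q}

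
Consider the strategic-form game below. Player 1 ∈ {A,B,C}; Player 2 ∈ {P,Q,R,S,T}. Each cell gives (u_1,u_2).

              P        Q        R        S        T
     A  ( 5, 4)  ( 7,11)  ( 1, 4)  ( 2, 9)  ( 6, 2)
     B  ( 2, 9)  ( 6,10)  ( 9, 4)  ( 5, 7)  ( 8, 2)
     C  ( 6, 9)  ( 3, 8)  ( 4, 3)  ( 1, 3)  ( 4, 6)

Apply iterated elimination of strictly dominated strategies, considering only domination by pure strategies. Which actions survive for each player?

P2 drop R (Q beats it: A:11>4 B:10>4 C:8>3)
P2 drop S (Q beats it: A:11>9 B:10>7 C:8>3)
P2 drop T (P beats it: A:4>2 B:9>2 C:9>6)
P1 drop B (A beats it: P:5>2 Q:7>6)
P1→{A,C} P2→{P,Q}

Remaining: P1:{A,C} P2:{P,Q}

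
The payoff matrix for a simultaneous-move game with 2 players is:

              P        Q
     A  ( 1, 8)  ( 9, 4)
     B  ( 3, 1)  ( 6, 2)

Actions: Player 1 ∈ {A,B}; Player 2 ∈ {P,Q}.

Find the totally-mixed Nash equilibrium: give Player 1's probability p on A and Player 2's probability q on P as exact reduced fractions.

P1 indiff ⇒ q·1+(1-q)·9 = q·3+(1-q)·6 ⇒ q(-2) = (1-q)(-3) ⇒ q = 3/5
P2 indiff ⇒ p·8+(1-p)·1 = p·4+(1-p)·2 ⇒ p(4) = (1-p)(1) ⇒ p = 1/5

p=1/5, q=3/5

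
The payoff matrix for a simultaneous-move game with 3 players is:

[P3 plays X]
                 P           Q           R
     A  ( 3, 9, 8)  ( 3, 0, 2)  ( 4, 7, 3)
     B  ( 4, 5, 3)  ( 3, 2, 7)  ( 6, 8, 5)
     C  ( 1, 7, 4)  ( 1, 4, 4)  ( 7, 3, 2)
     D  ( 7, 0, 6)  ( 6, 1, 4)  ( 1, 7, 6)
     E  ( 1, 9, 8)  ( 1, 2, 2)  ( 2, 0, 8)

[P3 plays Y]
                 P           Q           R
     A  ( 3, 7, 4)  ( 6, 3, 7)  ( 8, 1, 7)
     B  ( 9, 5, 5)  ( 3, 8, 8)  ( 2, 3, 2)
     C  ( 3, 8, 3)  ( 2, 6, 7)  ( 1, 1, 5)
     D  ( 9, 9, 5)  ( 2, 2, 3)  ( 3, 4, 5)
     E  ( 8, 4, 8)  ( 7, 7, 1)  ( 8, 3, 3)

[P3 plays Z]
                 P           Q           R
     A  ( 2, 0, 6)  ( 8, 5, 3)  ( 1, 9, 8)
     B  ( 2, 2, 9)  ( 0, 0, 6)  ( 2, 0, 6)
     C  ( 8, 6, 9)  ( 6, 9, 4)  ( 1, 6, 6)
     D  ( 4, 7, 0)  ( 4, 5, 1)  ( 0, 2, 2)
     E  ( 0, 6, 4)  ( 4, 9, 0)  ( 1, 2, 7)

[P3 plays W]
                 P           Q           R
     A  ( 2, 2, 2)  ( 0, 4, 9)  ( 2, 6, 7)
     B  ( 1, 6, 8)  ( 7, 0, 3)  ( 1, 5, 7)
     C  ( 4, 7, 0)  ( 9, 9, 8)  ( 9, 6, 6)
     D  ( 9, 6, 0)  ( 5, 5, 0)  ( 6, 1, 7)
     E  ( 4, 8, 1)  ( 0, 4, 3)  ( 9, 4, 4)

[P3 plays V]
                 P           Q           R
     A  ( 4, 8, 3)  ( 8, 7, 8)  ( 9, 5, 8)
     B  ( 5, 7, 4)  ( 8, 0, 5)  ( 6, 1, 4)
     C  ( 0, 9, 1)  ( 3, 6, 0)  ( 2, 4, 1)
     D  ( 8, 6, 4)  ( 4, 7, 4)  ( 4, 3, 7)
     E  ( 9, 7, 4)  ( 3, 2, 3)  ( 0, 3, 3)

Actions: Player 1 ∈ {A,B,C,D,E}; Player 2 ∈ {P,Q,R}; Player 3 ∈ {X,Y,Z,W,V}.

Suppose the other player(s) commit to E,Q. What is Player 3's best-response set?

argmax u_3 = {W,V}

u_3(X vs E,Q) = 2
u_3(Y vs E,Q) = 1
u_3(Z vs E,Q) = 0
u_3(W vs E,Q) = 3
u_3(V vs E,Q) = 3
max payoff 3 at {W,V}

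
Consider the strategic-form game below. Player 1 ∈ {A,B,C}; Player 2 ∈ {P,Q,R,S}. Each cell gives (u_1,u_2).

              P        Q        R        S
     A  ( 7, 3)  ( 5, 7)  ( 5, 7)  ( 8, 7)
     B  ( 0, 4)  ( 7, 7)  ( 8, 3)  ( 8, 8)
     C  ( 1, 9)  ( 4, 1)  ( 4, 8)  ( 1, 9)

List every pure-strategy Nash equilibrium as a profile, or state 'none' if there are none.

PSNE = {(A,S), (B,S)}

(A,P): not NE [P2→S gives 7>3]
(A,Q): not NE [P1→B gives 7>5]
(A,R): not NE [P1→B gives 8>5]
(A,S): NE
(B,P): not NE [P1→A gives 7>0; P2→S gives 8>4]
(B,Q): not NE [P2→S gives 8>7]
(B,R): not NE [P2→S gives 8>3]
(B,S): NE
(C,P): not NE [P1→A gives 7>1]
(C,Q): not NE [P1→B gives 7>4; P2→S gives 9>1]
(C,R): not NE [P1→B gives 8>4; P2→S gives 9>8]
(C,S): not NE [P1→B gives 8>1]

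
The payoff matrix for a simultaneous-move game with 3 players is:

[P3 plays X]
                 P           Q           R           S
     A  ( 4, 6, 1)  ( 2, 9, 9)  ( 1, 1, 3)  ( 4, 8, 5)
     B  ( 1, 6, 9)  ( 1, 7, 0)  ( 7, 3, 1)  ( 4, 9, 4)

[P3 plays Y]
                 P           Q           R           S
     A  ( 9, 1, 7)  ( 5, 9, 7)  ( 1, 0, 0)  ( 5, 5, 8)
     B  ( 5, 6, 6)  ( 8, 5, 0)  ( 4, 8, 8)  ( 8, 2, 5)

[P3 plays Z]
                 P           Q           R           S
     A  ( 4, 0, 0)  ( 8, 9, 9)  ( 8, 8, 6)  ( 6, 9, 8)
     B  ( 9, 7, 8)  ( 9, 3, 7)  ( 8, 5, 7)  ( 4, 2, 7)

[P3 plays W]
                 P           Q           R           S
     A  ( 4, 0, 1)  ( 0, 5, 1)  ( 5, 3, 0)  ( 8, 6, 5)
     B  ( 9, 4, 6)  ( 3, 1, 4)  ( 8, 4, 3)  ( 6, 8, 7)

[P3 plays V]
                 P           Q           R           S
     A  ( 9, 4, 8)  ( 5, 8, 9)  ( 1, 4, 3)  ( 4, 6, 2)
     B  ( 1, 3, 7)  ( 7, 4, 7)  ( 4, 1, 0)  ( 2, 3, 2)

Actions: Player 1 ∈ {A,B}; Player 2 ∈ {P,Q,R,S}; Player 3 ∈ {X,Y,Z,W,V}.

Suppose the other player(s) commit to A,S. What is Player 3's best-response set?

u_3(X vs A,S) = 5
u_3(Y vs A,S) = 8
u_3(Z vs A,S) = 8
u_3(W vs A,S) = 5
u_3(V vs A,S) = 2
max payoff 8 at {Y,Z}

P3 best: {Y,Z}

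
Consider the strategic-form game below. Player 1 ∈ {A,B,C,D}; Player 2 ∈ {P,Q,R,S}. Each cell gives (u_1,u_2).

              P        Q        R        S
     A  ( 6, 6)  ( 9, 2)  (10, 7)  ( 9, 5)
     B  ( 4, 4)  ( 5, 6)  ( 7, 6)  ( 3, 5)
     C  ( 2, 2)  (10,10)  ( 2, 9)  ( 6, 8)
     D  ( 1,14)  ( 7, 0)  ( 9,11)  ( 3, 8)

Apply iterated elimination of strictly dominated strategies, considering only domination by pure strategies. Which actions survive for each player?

P1 drop B (A beats it: P:6>4 Q:9>5 R:10>7 S:9>3)
P1 drop D (A beats it: P:6>1 Q:9>7 R:10>9 S:9>3)
P2 drop P (R beats it: A:7>6 C:9>2)
P2 drop S (R beats it: A:7>5 C:9>8)
P1→{A,C} P2→{Q,R}

IESDS → P1:{A,C} P2:{Q,R}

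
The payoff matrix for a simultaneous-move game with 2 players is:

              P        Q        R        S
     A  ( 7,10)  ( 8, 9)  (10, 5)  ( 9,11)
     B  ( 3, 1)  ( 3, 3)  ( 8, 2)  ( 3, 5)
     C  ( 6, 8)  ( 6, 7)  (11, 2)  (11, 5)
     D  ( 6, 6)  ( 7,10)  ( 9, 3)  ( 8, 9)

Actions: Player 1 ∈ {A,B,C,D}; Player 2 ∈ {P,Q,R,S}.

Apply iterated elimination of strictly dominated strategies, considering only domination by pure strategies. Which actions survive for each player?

P1 drop B (A beats it: P:7>3 Q:8>3 R:10>8 S:9>3)
P1 drop D (A beats it: P:7>6 Q:8>7 R:10>9 S:9>8)
P2 drop Q (P beats it: A:10>9 C:8>7)
P2 drop R (P beats it: A:10>5 C:8>2)
P1→{A,C} P2→{P,S}

Remaining: P1:{A,C} P2:{P,S}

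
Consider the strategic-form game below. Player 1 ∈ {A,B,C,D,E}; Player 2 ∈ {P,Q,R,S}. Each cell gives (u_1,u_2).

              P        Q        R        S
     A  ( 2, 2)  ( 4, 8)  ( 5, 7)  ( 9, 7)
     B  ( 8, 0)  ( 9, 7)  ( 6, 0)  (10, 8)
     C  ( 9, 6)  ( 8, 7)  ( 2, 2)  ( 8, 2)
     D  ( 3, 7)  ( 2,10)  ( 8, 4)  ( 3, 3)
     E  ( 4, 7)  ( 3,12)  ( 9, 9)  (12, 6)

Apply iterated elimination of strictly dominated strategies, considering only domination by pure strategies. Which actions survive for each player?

Remaining: P1:{B,E} P2:{Q,S}

P1 drop A (B beats it: P:8>2 Q:9>4 R:6>5 S:10>9)
P1 drop D (E beats it: P:4>3 Q:3>2 R:9>8 S:12>3)
P2 drop P (Q beats it: B:7>0 C:7>6 E:12>7)
P1 drop C (B beats it: Q:9>8 R:6>2 S:10>8)
P2 drop R (Q beats it: B:7>0 E:12>9)
P1→{B,E} P2→{Q,S}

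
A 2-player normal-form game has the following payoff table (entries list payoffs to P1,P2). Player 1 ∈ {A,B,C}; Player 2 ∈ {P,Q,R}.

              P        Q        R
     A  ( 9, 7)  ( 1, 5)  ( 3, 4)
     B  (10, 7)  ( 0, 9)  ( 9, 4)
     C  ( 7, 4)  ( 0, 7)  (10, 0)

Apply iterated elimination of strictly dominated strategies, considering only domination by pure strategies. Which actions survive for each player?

IESDS → P1:{A,B} P2:{P,Q}

P2 drop R (P beats it: A:7>4 B:7>4 C:4>0)
P1 drop C (A beats it: P:9>7 Q:1>0)
P1→{A,B} P2→{P,Q}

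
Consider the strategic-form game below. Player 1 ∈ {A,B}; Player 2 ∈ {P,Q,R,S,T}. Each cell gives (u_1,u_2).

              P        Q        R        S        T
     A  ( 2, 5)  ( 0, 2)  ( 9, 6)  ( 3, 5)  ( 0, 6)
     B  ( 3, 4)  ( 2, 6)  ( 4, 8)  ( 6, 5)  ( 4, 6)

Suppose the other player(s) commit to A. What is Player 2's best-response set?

argmax u_2 = {R,T}

u_2(P vs A) = 5
u_2(Q vs A) = 2
u_2(R vs A) = 6
u_2(S vs A) = 5
u_2(T vs A) = 6
max payoff 6 at {R,T}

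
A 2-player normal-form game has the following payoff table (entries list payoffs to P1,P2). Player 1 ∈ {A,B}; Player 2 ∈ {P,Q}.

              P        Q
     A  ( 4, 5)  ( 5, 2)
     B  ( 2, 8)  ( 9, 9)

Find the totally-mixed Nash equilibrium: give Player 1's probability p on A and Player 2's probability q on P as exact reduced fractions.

P1 mixes 1/4 on A; P2 mixes 2/3 on P

P1 indiff ⇒ q·4+(1-q)·5 = q·2+(1-q)·9 ⇒ q(2) = (1-q)(4) ⇒ q = 2/3
P2 indiff ⇒ p·5+(1-p)·8 = p·2+(1-p)·9 ⇒ p(3) = (1-p)(1) ⇒ p = 1/4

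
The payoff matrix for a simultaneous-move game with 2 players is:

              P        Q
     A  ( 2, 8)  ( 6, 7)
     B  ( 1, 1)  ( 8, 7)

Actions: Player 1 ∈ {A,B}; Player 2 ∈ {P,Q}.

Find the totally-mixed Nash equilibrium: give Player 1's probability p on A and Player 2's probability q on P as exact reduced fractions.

P1 indiff ⇒ q·2+(1-q)·6 = q·1+(1-q)·8 ⇒ q(1) = (1-q)(2) ⇒ q = 2/3
P2 indiff ⇒ p·8+(1-p)·1 = p·7+(1-p)·7 ⇒ p(1) = (1-p)(6) ⇒ p = 6/7

(p,q) = (6/7, 2/3)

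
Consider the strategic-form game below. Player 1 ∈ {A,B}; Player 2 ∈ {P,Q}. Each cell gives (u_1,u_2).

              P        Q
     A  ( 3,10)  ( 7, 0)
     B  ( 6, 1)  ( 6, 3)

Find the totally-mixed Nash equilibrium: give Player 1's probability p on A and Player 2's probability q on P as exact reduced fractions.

P1 mixes 1/6 on A; P2 mixes 1/4 on P

P1 indiff ⇒ q·3+(1-q)·7 = q·6+(1-q)·6 ⇒ q(-3) = (1-q)(-1) ⇒ q = 1/4
P2 indiff ⇒ p·10+(1-p)·1 = p·0+(1-p)·3 ⇒ p(10) = (1-p)(2) ⇒ p = 1/6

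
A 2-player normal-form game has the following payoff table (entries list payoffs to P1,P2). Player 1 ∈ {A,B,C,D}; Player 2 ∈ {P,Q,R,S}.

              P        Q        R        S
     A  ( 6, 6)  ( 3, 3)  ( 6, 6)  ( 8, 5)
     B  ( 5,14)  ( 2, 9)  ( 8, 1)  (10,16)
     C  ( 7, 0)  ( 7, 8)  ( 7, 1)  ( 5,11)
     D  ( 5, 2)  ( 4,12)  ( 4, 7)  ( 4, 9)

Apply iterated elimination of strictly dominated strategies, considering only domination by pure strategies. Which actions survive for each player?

P1 drop D (C beats it: P:7>5 Q:7>4 R:7>4 S:5>4)
P2 drop Q (S beats it: A:5>3 B:16>9 C:11>8)
P1→{A,B,C} P2→{P,R,S}

Remaining: P1:{A,B,C} P2:{P,R,S}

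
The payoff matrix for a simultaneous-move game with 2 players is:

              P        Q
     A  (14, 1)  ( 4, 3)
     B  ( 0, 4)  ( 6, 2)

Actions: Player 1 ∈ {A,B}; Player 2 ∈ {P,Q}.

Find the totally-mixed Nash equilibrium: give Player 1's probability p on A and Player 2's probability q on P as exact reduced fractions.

P1 indiff ⇒ q·14+(1-q)·4 = q·0+(1-q)·6 ⇒ q(14) = (1-q)(2) ⇒ q = 1/8
P2 indiff ⇒ p·1+(1-p)·4 = p·3+(1-p)·2 ⇒ p(-2) = (1-p)(-2) ⇒ p = 1/2

(p,q) = (1/2, 1/8)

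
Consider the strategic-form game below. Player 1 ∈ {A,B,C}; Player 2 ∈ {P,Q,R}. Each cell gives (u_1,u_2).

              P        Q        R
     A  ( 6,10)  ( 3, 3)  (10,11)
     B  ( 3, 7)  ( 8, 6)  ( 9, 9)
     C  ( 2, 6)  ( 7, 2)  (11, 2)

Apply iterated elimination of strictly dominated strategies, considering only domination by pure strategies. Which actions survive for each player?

IESDS → P1:{A,C} P2:{P,R}

P2 drop Q (P beats it: A:10>3 B:7>6 C:6>2)
P1 drop B (A beats it: P:6>3 R:10>9)
P1→{A,C} P2→{P,R}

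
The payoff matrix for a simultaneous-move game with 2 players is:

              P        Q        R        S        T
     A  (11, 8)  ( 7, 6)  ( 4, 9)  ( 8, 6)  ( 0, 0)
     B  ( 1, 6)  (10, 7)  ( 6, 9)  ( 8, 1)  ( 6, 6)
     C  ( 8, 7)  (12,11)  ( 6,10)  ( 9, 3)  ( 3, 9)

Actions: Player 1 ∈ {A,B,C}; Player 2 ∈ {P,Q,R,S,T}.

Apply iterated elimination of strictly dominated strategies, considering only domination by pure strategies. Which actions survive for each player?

Remaining: P1:{B,C} P2:{Q,R}

P2 drop P (R beats it: A:9>8 B:9>6 C:10>7)
P1 drop A (C beats it: Q:12>7 R:6>4 S:9>8 T:3>0)
P2 drop S (Q beats it: B:7>1 C:11>3)
P2 drop T (Q beats it: B:7>6 C:11>9)
P1→{B,C} P2→{Q,R}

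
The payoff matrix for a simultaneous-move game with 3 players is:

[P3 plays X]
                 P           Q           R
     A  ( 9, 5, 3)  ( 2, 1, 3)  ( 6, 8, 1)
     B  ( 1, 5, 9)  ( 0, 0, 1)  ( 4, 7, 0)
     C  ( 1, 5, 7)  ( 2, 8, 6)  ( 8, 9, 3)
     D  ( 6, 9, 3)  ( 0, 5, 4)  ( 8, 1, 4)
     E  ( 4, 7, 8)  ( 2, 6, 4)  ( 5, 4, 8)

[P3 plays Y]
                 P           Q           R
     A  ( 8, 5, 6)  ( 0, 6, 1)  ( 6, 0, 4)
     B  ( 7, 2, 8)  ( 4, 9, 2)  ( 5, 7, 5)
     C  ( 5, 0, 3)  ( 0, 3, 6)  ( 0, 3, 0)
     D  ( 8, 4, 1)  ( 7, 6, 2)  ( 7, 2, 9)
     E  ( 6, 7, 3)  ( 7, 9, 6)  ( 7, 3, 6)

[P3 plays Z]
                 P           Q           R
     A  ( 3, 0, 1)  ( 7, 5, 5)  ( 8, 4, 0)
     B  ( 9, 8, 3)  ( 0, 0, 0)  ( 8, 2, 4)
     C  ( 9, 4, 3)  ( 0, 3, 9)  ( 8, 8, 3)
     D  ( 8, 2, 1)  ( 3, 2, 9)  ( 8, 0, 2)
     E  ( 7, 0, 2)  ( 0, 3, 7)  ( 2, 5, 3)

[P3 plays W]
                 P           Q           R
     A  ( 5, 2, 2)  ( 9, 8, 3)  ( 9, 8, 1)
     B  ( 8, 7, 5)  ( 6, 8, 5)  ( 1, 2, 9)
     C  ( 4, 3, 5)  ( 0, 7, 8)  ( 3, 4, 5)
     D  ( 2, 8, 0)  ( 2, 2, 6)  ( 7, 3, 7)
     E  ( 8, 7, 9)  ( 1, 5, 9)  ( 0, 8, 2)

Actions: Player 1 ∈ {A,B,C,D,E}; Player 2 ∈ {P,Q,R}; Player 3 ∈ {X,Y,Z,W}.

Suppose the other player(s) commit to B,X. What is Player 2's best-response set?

u_2(P vs B,X) = 5
u_2(Q vs B,X) = 0
u_2(R vs B,X) = 7
max payoff 7 at {R}

argmax u_2 = {R}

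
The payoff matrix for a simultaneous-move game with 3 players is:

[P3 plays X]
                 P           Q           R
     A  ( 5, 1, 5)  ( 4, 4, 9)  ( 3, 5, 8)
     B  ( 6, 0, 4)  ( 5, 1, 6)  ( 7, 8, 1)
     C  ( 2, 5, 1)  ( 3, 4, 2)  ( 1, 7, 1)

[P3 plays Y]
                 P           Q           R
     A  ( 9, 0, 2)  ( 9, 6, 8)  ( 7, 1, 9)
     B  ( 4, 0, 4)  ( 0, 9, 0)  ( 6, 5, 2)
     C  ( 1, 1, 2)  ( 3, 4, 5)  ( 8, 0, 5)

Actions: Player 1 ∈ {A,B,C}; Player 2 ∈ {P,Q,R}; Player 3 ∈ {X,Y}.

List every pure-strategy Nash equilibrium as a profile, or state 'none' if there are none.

PSNE: ∅

(A,P,X): not NE [P1→B gives 6>5; P2→R gives 5>1]
(A,P,Y): not NE [P2→Q gives 6>0; P3→X gives 5>2]
(A,Q,X): not NE [P1→B gives 5>4; P2→R gives 5>4]
(A,Q,Y): not NE [P3→X gives 9>8]
(A,R,X): not NE [P1→B gives 7>3; P3→Y gives 9>8]
(A,R,Y): not NE [P1→C gives 8>7; P2→Q gives 6>1]
(B,P,X): not NE [P2→R gives 8>0]
(B,P,Y): not NE [P1→A gives 9>4; P2→Q gives 9>0]
(B,Q,X): not NE [P2→R gives 8>1]
(B,Q,Y): not NE [P1→A gives 9>0; P3→X gives 6>0]
(B,R,X): not NE [P3→Y gives 2>1]
(B,R,Y): not NE [P1→C gives 8>6; P2→Q gives 9>5]
(C,P,X): not NE [P1→B gives 6>2; P2→R gives 7>5; P3→Y gives 2>1]
(C,P,Y): not NE [P1→A gives 9>1; P2→Q gives 4>1]
(C,Q,X): not NE [P1→B gives 5>3; P2→R gives 7>4; P3→Y gives 5>2]
(C,Q,Y): not NE [P1→A gives 9>3]
(C,R,X): not NE [P1→B gives 7>1; P3→Y gives 5>1]
(C,R,Y): not NE [P2→Q gives 4>0]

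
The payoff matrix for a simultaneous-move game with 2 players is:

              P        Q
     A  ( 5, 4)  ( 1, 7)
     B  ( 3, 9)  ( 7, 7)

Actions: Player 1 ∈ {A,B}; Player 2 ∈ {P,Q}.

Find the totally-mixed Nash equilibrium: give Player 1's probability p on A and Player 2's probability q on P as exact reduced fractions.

P1 indiff ⇒ q·5+(1-q)·1 = q·3+(1-q)·7 ⇒ q(2) = (1-q)(6) ⇒ q = 3/4
P2 indiff ⇒ p·4+(1-p)·9 = p·7+(1-p)·7 ⇒ p(-3) = (1-p)(-2) ⇒ p = 2/5

p=2/5, q=3/4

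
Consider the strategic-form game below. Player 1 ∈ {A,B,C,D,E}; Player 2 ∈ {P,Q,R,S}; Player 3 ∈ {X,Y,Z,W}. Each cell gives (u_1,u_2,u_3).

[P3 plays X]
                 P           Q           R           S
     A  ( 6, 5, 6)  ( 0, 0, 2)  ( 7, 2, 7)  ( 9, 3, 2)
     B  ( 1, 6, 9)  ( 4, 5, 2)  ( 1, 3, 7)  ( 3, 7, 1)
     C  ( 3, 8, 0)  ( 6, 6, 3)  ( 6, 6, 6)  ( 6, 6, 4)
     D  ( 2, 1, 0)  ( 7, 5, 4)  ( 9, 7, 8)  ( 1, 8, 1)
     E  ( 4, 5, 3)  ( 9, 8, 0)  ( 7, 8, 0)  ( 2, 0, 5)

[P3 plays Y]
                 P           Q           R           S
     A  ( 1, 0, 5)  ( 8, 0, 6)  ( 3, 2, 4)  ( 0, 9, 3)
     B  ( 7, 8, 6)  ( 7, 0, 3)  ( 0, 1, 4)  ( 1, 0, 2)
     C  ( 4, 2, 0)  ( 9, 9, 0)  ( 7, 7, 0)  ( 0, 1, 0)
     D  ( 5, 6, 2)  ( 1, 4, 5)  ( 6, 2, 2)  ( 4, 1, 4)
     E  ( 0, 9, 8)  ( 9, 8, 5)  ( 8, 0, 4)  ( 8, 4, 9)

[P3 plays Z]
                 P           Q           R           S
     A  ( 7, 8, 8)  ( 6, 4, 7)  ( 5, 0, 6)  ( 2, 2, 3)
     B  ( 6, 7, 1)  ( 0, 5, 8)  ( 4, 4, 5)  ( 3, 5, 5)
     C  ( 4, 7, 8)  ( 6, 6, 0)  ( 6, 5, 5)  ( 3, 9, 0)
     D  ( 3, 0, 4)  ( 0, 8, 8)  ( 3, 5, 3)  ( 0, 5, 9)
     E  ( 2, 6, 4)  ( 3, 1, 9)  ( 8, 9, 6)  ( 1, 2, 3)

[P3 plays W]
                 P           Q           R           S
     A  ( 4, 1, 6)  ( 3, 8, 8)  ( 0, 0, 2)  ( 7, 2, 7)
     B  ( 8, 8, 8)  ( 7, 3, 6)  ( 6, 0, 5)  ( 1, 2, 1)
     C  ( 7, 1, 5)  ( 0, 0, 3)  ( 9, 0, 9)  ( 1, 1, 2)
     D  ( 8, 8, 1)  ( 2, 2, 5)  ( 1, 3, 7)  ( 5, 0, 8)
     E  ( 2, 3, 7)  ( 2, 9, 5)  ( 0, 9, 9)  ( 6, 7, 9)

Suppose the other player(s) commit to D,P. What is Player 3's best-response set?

u_3(X vs D,P) = 0
u_3(Y vs D,P) = 2
u_3(Z vs D,P) = 4
u_3(W vs D,P) = 1
max payoff 4 at {Z}

P3 best: {Z}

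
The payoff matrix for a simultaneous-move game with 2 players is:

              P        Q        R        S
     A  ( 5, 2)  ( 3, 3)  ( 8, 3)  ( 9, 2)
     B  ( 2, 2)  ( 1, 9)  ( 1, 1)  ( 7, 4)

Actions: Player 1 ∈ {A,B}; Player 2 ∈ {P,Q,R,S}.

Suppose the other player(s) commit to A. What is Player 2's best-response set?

u_2(P vs A) = 2
u_2(Q vs A) = 3
u_2(R vs A) = 3
u_2(S vs A) = 2
max payoff 3 at {Q,R}

P2 best: {Q,R}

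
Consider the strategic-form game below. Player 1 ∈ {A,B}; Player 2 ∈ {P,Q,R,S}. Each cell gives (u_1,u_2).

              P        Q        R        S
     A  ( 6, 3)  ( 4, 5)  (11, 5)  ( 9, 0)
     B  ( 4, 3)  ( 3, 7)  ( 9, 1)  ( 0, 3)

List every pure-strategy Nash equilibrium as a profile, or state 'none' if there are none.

NE set: (A,Q), (A,R)

(A,P): not NE [P2→R gives 5>3]
(A,Q): NE
(A,R): NE
(A,S): not NE [P2→R gives 5>0]
(B,P): not NE [P1→A gives 6>4; P2→Q gives 7>3]
(B,Q): not NE [P1→A gives 4>3]
(B,R): not NE [P1→A gives 11>9; P2→Q gives 7>1]
(B,S): not NE [P1→A gives 9>0; P2→Q gives 7>3]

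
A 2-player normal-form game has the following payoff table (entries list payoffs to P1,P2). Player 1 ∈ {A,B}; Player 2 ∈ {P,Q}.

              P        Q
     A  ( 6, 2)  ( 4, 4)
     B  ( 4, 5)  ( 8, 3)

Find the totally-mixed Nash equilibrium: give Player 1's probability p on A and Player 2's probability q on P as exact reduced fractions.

P1 indiff ⇒ q·6+(1-q)·4 = q·4+(1-q)·8 ⇒ q(2) = (1-q)(4) ⇒ q = 2/3
P2 indiff ⇒ p·2+(1-p)·5 = p·4+(1-p)·3 ⇒ p(-2) = (1-p)(-2) ⇒ p = 1/2

p=1/2, q=2/3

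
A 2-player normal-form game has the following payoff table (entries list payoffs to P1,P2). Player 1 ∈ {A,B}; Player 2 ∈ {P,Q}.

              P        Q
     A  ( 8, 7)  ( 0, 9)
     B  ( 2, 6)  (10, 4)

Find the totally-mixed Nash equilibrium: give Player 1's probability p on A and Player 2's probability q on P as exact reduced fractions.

p=1/2, q=5/8

P1 indiff ⇒ q·8+(1-q)·0 = q·2+(1-q)·10 ⇒ q(6) = (1-q)(10) ⇒ q = 5/8
P2 indiff ⇒ p·7+(1-p)·6 = p·9+(1-p)·4 ⇒ p(-2) = (1-p)(-2) ⇒ p = 1/2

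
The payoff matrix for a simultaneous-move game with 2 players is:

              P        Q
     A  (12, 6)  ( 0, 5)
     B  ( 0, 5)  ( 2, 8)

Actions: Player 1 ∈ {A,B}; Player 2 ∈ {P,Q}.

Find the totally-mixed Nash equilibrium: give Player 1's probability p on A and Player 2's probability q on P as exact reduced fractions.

P1 indiff ⇒ q·12+(1-q)·0 = q·0+(1-q)·2 ⇒ q(12) = (1-q)(2) ⇒ q = 1/7
P2 indiff ⇒ p·6+(1-p)·5 = p·5+(1-p)·8 ⇒ p(1) = (1-p)(3) ⇒ p = 3/4

(p,q) = (3/4, 1/7)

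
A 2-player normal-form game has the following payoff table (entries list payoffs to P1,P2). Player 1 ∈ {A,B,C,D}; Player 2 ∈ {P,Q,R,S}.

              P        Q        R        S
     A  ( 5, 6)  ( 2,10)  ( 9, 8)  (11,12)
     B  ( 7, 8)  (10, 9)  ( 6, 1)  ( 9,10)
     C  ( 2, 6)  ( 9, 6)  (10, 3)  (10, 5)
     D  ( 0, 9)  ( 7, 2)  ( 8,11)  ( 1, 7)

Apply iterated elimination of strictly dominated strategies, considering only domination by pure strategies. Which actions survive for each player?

P1 drop D (C beats it: P:2>0 Q:9>7 R:10>8 S:10>1)
P2 drop R (Q beats it: A:10>8 B:9>1 C:6>3)
P1→{A,B,C} P2→{P,Q,S}

Remaining: P1:{A,B,C} P2:{P,Q,S}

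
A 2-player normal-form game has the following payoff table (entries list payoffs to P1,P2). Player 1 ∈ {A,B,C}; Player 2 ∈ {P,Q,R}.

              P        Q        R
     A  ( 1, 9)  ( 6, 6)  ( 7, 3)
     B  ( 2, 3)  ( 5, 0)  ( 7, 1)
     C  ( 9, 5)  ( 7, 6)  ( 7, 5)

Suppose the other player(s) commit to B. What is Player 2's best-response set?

argmax u_2 = {P}

u_2(P vs B) = 3
u_2(Q vs B) = 0
u_2(R vs B) = 1
max payoff 3 at {P}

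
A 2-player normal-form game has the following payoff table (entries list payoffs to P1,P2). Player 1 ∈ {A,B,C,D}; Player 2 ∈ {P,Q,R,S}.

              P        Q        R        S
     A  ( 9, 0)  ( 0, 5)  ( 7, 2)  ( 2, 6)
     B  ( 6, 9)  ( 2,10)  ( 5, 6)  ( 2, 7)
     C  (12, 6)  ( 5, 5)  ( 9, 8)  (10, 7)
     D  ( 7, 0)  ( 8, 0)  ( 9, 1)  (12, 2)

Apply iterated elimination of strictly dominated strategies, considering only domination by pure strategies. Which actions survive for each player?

Survivors P1:{C,D} P2:{R,S}

P1 drop A (C beats it: P:12>9 Q:5>0 R:9>7 S:10>2)
P1 drop B (C beats it: P:12>6 Q:5>2 R:9>5 S:10>2)
P2 drop P (R beats it: C:8>6 D:1>0)
P2 drop Q (R beats it: C:8>5 D:1>0)
P1→{C,D} P2→{R,S}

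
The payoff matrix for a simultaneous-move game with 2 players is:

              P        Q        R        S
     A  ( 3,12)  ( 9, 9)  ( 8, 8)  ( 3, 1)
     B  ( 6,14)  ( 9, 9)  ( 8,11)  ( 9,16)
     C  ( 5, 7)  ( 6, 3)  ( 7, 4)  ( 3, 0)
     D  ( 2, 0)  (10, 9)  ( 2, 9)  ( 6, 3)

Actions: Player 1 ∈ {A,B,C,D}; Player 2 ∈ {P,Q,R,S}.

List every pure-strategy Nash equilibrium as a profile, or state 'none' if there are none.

(A,P): not NE [P1→B gives 6>3]
(A,Q): not NE [P1→D gives 10>9; P2→P gives 12>9]
(A,R): not NE [P2→P gives 12>8]
(A,S): not NE [P1→B gives 9>3; P2→P gives 12>1]
(B,P): not NE [P2→S gives 16>14]
(B,Q): not NE [P1→D gives 10>9; P2→S gives 16>9]
(B,R): not NE [P2→S gives 16>11]
(B,S): NE
(C,P): not NE [P1→B gives 6>5]
(C,Q): not NE [P1→D gives 10>6; P2→P gives 7>3]
(C,R): not NE [P1→B gives 8>7; P2→P gives 7>4]
(C,S): not NE [P1→B gives 9>3; P2→P gives 7>0]
(D,P): not NE [P1→B gives 6>2; P2→R gives 9>0]
(D,Q): NE
(D,R): not NE [P1→B gives 8>2]
(D,S): not NE [P1→B gives 9>6; P2→R gives 9>3]

PSNE = {(B,S), (D,Q)}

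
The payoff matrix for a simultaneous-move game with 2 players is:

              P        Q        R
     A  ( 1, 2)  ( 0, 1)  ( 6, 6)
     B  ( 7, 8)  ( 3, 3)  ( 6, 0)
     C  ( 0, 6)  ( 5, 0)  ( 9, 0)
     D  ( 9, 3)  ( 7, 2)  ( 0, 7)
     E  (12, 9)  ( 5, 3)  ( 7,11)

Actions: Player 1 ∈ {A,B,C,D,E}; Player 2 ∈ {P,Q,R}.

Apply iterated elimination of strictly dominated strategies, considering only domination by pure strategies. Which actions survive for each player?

P1 drop A (E beats it: P:12>1 Q:5>0 R:7>6)
P1 drop B (E beats it: P:12>7 Q:5>3 R:7>6)
P2 drop Q (P beats it: C:6>0 D:3>2 E:9>3)
P1 drop D (E beats it: P:12>9 R:7>0)
P1→{C,E} P2→{P,R}

IESDS → P1:{C,E} P2:{P,R}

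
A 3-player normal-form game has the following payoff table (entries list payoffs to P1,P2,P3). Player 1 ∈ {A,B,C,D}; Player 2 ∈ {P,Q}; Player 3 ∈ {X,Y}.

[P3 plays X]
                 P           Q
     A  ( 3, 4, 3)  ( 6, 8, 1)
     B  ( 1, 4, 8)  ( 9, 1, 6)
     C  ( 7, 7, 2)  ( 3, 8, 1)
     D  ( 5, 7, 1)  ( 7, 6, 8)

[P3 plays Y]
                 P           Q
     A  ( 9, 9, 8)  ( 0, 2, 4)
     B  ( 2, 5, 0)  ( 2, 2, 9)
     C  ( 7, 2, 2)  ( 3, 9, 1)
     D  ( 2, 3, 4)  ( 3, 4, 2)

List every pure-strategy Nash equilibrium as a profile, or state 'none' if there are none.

(A,P,X): not NE [P1→C gives 7>3; P2→Q gives 8>4; P3→Y gives 8>3]
(A,P,Y): NE
(A,Q,X): not NE [P1→B gives 9>6; P3→Y gives 4>1]
(A,Q,Y): not NE [P1→D gives 3>0; P2→P gives 9>2]
(B,P,X): not NE [P1→C gives 7>1]
(B,P,Y): not NE [P1→A gives 9>2; P3→X gives 8>0]
(B,Q,X): not NE [P2→P gives 4>1; P3→Y gives 9>6]
(B,Q,Y): not NE [P1→D gives 3>2; P2→P gives 5>2]
(C,P,X): not NE [P2→Q gives 8>7]
(C,P,Y): not NE [P1→A gives 9>7; P2→Q gives 9>2]
(C,Q,X): not NE [P1→B gives 9>3]
(C,Q,Y): NE
(D,P,X): not NE [P1→C gives 7>5; P3→Y gives 4>1]
(D,P,Y): not NE [P1→A gives 9>2; P2→Q gives 4>3]
(D,Q,X): not NE [P1→B gives 9>7; P2→P gives 7>6]
(D,Q,Y): not NE [P3→X gives 8>2]

NE set: (A,P,Y), (C,Q,Y)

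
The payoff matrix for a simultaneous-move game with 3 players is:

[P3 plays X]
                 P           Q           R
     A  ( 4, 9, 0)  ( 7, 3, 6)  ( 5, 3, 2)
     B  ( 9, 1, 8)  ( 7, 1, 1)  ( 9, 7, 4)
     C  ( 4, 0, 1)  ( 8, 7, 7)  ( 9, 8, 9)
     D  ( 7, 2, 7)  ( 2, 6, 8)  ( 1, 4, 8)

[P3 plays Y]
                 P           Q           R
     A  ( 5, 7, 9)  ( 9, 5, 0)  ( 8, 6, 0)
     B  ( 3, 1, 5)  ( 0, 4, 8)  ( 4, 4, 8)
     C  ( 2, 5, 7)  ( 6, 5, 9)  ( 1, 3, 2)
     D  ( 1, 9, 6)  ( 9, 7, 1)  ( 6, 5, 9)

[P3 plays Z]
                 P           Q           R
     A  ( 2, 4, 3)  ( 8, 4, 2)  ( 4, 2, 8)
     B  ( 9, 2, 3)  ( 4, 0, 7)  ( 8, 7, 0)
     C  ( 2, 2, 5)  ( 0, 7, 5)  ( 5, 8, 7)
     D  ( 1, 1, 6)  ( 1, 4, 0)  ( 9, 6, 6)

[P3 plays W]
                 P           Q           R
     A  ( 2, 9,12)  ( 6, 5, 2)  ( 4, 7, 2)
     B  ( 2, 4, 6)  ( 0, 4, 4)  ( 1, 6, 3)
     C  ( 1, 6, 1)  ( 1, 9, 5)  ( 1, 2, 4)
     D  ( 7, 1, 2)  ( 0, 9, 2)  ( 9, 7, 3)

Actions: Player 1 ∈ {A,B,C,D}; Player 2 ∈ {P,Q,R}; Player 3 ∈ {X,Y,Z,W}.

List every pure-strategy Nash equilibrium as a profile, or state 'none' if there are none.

(A,P,X): not NE [P1→B gives 9>4; P3→W gives 12>0]
(A,P,Y): not NE [P3→W gives 12>9]
(A,P,Z): not NE [P1→B gives 9>2; P3→W gives 12>3]
(A,P,W): not NE [P1→D gives 7>2]
(A,Q,X): not NE [P1→C gives 8>7; P2→P gives 9>3]
(A,Q,Y): not NE [P2→P gives 7>5; P3→X gives 6>0]
(A,Q,Z): not NE [P3→X gives 6>2]
(A,Q,W): not NE [P2→P gives 9>5; P3→X gives 6>2]
(A,R,X): not NE [P1→C gives 9>5; P2→P gives 9>3; P3→Z gives 8>2]
(A,R,Y): not NE [P2→P gives 7>6; P3→Z gives 8>0]
(A,R,Z): not NE [P1→D gives 9>4; P2→Q gives 4>2]
(A,R,W): not NE [P1→D gives 9>4; P2→P gives 9>7; P3→Z gives 8>2]
(B,P,X): not NE [P2→R gives 7>1]
(B,P,Y): not NE [P1→A gives 5>3; P2→R gives 4>1; P3→X gives 8>5]
(B,P,Z): not NE [P2→R gives 7>2; P3→X gives 8>3]
(B,P,W): not NE [P1→D gives 7>2; P2→R gives 6>4; P3→X gives 8>6]
(B,Q,X): not NE [P1→C gives 8>7; P2→R gives 7>1; P3→Y gives 8>1]
(B,Q,Y): not NE [P1→D gives 9>0]
(B,Q,Z): not NE [P1→A gives 8>4; P2→R gives 7>0; P3→Y gives 8>7]
(B,Q,W): not NE [P1→A gives 6>0; P2→R gives 6>4; P3→Y gives 8>4]
(B,R,X): not NE [P3→Y gives 8>4]
(B,R,Y): not NE [P1→A gives 8>4]
(B,R,Z): not NE [P1→D gives 9>8; P3→Y gives 8>0]
(B,R,W): not NE [P1→D gives 9>1; P3→Y gives 8>3]
(C,P,X): not NE [P1→B gives 9>4; P2→R gives 8>0; P3→Y gives 7>1]
(C,P,Y): not NE [P1→A gives 5>2]
(C,P,Z): not NE [P1→B gives 9>2; P2→R gives 8>2; P3→Y gives 7>5]
(C,P,W): not NE [P1→D gives 7>1; P2→Q gives 9>6; P3→Y gives 7>1]
(C,Q,X): not NE [P2→R gives 8>7; P3→Y gives 9>7]
(C,Q,Y): not NE [P1→D gives 9>6]
(C,Q,Z): not NE [P1→A gives 8>0; P2→R gives 8>7; P3→Y gives 9>5]
(C,Q,W): not NE [P1→A gives 6>1; P3→Y gives 9>5]
(C,R,X): NE
(C,R,Y): not NE [P1→A gives 8>1; P2→Q gives 5>3; P3→X gives 9>2]
(C,R,Z): not NE [P1→D gives 9>5; P3→X gives 9>7]
(C,R,W): not NE [P1→D gives 9>1; P2→Q gives 9>2; P3→X gives 9>4]
(D,P,X): not NE [P1→B gives 9>7; P2→Q gives 6>2]
(D,P,Y): not NE [P1→A gives 5>1; P3→X gives 7>6]
(D,P,Z): not NE [P1→B gives 9>1; P2→R gives 6>1; P3→X gives 7>6]
(D,P,W): not NE [P2→Q gives 9>1; P3→X gives 7>2]
(D,Q,X): not NE [P1→C gives 8>2]
(D,Q,Y): not NE [P2→P gives 9>7; P3→X gives 8>1]
(D,Q,Z): not NE [P1→A gives 8>1; P2→R gives 6>4; P3→X gives 8>0]
(D,Q,W): not NE [P1→A gives 6>0; P3→X gives 8>2]
(D,R,X): not NE [P1→C gives 9>1; P2→Q gives 6>4; P3→Y gives 9>8]
(D,R,Y): not NE [P1→A gives 8>6; P2→P gives 9>5]
(D,R,Z): not NE [P3→Y gives 9>6]
(D,R,W): not NE [P2→Q gives 9>7; P3→Y gives 9>3]

Nash profiles: (C,R,X)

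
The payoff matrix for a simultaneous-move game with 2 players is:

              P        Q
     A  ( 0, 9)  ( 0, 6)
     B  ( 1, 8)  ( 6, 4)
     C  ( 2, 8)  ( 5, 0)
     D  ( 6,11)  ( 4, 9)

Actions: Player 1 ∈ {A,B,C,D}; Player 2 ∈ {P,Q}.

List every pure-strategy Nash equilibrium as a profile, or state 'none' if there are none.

(A,P): not NE [P1→D gives 6>0]
(A,Q): not NE [P1→B gives 6>0; P2→P gives 9>6]
(B,P): not NE [P1→D gives 6>1]
(B,Q): not NE [P2→P gives 8>4]
(C,P): not NE [P1→D gives 6>2]
(C,Q): not NE [P1→B gives 6>5; P2→P gives 8>0]
(D,P): NE
(D,Q): not NE [P1→B gives 6>4; P2→P gives 11>9]

NE set: (D,P)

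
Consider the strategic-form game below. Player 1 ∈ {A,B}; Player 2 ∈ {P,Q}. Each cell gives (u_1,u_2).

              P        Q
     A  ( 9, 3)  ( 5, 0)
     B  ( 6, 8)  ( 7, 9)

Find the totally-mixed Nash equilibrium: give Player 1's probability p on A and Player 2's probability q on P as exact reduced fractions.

P1 indiff ⇒ q·9+(1-q)·5 = q·6+(1-q)·7 ⇒ q(3) = (1-q)(2) ⇒ q = 2/5
P2 indiff ⇒ p·3+(1-p)·8 = p·0+(1-p)·9 ⇒ p(3) = (1-p)(1) ⇒ p = 1/4

P1 mixes 1/4 on A; P2 mixes 2/5 on P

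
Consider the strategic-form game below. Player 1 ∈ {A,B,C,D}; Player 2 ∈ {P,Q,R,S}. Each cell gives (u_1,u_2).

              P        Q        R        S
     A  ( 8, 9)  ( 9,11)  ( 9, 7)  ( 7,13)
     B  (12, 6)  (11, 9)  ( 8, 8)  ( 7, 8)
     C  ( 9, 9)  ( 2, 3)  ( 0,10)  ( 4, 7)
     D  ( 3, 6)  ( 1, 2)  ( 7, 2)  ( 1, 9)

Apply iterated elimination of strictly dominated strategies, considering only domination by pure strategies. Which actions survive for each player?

Survivors P1:{A,B} P2:{Q,S}

P1 drop C (B beats it: P:12>9 Q:11>2 R:8>0 S:7>4)
P1 drop D (A beats it: P:8>3 Q:9>1 R:9>7 S:7>1)
P2 drop P (Q beats it: A:11>9 B:9>6)
P2 drop R (Q beats it: A:11>7 B:9>8)
P1→{A,B} P2→{Q,S}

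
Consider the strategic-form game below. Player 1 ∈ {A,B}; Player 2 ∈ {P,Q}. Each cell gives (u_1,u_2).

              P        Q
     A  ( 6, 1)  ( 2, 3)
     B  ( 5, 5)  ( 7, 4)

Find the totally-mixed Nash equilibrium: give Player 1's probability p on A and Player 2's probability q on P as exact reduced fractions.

P1 mixes 1/3 on A; P2 mixes 5/6 on P

P1 indiff ⇒ q·6+(1-q)·2 = q·5+(1-q)·7 ⇒ q(1) = (1-q)(5) ⇒ q = 5/6
P2 indiff ⇒ p·1+(1-p)·5 = p·3+(1-p)·4 ⇒ p(-2) = (1-p)(-1) ⇒ p = 1/3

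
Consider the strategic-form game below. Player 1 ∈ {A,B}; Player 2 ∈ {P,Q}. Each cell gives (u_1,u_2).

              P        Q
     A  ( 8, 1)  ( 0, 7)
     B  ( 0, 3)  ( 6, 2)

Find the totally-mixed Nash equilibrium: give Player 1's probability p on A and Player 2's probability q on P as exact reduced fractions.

p=1/7, q=3/7

P1 indiff ⇒ q·8+(1-q)·0 = q·0+(1-q)·6 ⇒ q(8) = (1-q)(6) ⇒ q = 3/7
P2 indiff ⇒ p·1+(1-p)·3 = p·7+(1-p)·2 ⇒ p(-6) = (1-p)(-1) ⇒ p = 1/7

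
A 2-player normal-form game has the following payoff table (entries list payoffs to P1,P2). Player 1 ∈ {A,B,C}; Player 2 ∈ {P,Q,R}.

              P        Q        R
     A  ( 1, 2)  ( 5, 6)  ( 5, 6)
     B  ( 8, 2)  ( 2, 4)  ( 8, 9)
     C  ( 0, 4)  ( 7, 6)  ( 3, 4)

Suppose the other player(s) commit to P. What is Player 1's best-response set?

BR_1 = {B}

u_1(A vs P) = 1
u_1(B vs P) = 8
u_1(C vs P) = 0
max payoff 8 at {B}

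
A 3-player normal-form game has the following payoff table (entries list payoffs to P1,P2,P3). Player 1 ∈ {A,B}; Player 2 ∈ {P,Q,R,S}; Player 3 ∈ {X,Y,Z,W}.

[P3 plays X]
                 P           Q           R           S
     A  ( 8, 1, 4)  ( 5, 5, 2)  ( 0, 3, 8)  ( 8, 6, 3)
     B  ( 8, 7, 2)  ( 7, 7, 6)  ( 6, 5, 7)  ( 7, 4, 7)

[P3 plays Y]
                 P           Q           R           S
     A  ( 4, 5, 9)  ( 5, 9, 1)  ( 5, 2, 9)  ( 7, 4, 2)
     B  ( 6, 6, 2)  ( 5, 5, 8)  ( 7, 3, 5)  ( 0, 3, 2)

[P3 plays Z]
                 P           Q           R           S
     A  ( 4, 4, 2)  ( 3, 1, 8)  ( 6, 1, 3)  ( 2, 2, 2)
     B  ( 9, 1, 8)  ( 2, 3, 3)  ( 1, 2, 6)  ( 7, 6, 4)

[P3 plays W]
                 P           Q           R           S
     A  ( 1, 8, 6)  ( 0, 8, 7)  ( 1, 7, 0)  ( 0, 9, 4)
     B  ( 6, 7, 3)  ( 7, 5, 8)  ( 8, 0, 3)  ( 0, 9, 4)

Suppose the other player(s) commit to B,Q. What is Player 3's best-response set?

P3 best: {Y,W}

u_3(X vs B,Q) = 6
u_3(Y vs B,Q) = 8
u_3(Z vs B,Q) = 3
u_3(W vs B,Q) = 8
max payoff 8 at {Y,W}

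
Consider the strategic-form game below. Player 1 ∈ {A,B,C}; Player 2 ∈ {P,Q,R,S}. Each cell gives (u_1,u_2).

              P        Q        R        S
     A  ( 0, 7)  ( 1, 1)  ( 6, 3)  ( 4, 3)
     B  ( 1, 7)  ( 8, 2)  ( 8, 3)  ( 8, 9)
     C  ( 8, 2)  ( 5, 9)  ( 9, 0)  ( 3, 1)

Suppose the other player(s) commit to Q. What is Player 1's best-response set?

argmax u_1 = {B}

u_1(A vs Q) = 1
u_1(B vs Q) = 8
u_1(C vs Q) = 5
max payoff 8 at {B}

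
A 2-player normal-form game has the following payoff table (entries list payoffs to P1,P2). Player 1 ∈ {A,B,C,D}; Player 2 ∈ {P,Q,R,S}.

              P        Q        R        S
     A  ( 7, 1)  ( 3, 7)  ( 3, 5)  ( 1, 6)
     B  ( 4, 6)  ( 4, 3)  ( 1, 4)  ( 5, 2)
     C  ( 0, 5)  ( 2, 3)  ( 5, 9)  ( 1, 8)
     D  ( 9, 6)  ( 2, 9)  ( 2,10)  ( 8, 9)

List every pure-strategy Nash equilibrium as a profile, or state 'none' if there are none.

Nash profiles: (C,R)

(A,P): not NE [P1→D gives 9>7; P2→Q gives 7>1]
(A,Q): not NE [P1→B gives 4>3]
(A,R): not NE [P1→C gives 5>3; P2→Q gives 7>5]
(A,S): not NE [P1→D gives 8>1; P2→Q gives 7>6]
(B,P): not NE [P1→D gives 9>4]
(B,Q): not NE [P2→P gives 6>3]
(B,R): not NE [P1→C gives 5>1; P2→P gives 6>4]
(B,S): not NE [P1→D gives 8>5; P2→P gives 6>2]
(C,P): not NE [P1→D gives 9>0; P2→R gives 9>5]
(C,Q): not NE [P1→B gives 4>2; P2→R gives 9>3]
(C,R): NE
(C,S): not NE [P1→D gives 8>1; P2→R gives 9>8]
(D,P): not NE [P2→R gives 10>6]
(D,Q): not NE [P1→B gives 4>2; P2→R gives 10>9]
(D,R): not NE [P1→C gives 5>2]
(D,S): not NE [P2→R gives 10>9]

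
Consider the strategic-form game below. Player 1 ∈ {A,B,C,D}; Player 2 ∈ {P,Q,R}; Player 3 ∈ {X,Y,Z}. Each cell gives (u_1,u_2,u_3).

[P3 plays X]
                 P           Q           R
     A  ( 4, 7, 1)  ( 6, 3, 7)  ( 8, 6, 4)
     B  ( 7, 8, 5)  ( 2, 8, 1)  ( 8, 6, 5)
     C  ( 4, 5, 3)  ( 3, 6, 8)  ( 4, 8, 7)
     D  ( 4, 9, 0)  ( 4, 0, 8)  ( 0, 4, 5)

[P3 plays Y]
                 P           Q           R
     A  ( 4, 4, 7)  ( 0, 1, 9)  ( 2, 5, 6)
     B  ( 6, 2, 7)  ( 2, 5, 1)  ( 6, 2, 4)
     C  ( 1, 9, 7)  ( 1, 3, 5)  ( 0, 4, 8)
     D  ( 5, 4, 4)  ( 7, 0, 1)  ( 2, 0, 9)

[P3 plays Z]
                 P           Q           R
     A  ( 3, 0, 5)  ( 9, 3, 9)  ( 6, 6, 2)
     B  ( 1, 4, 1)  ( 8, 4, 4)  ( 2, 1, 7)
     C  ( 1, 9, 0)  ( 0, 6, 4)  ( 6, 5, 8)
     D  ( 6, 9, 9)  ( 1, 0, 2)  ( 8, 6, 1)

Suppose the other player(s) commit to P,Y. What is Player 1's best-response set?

argmax u_1 = {B}

u_1(A vs P,Y) = 4
u_1(B vs P,Y) = 6
u_1(C vs P,Y) = 1
u_1(D vs P,Y) = 5
max payoff 6 at {B}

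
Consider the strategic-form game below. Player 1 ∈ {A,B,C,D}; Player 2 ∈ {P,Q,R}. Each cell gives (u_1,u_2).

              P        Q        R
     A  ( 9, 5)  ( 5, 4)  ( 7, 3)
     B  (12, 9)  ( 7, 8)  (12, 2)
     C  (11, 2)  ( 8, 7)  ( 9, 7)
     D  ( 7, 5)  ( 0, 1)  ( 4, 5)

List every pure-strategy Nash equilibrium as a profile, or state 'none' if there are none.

Nash profiles: (B,P), (C,Q)

(A,P): not NE [P1→B gives 12>9]
(A,Q): not NE [P1→C gives 8>5; P2→P gives 5>4]
(A,R): not NE [P1→B gives 12>7; P2→P gives 5>3]
(B,P): NE
(B,Q): not NE [P1→C gives 8>7; P2→P gives 9>8]
(B,R): not NE [P2→P gives 9>2]
(C,P): not NE [P1→B gives 12>11; P2→R gives 7>2]
(C,Q): NE
(C,R): not NE [P1→B gives 12>9]
(D,P): not NE [P1→B gives 12>7]
(D,Q): not NE [P1→C gives 8>0; P2→R gives 5>1]
(D,R): not NE [P1→B gives 12>4]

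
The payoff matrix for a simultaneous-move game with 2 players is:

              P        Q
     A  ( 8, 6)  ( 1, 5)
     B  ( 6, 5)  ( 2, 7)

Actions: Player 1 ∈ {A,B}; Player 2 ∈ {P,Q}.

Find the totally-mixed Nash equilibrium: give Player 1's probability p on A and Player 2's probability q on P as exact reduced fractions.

P1 indiff ⇒ q·8+(1-q)·1 = q·6+(1-q)·2 ⇒ q(2) = (1-q)(1) ⇒ q = 1/3
P2 indiff ⇒ p·6+(1-p)·5 = p·5+(1-p)·7 ⇒ p(1) = (1-p)(2) ⇒ p = 2/3

p=2/3, q=1/3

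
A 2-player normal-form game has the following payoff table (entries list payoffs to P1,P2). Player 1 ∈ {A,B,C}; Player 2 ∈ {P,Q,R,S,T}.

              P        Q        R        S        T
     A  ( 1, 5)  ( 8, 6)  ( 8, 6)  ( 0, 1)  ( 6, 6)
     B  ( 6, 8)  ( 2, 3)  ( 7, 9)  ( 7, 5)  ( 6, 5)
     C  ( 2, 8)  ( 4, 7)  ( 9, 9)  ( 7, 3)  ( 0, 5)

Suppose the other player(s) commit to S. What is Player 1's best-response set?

u_1(A vs S) = 0
u_1(B vs S) = 7
u_1(C vs S) = 7
max payoff 7 at {B,C}

BR_1 = {B,C}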